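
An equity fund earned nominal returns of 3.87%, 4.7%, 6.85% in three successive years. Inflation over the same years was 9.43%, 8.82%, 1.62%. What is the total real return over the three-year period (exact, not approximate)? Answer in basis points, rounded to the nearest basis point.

Nominal growth factor = 1.0387 × 1.0470 × 1.0685 = 1.162014
Price-level growth factor = 1.0943 × 1.0882 × 1.0162 = 1.210108
Real growth factor = 1.162014 / 1.210108 = 0.960256
Total real return = 0.960256 − 1 → -397 basis points.

-397 basis points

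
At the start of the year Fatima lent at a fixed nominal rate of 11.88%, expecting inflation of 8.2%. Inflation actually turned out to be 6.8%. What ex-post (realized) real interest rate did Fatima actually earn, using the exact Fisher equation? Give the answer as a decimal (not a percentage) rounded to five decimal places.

Ex-post: (1 + 0.1188)/(1 + 0.0680) − 1 = 4.7566%
So the realized real rate is 0.04757.

0.04757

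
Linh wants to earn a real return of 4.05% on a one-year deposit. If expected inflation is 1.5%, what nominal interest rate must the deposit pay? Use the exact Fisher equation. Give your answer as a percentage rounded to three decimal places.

(1 + i) = (1 + r)(1 + π) = 1.04050 × 1.01500 = 1.0561075
i = 1.0561075 − 1, so the required nominal rate is 5.611%.

5.611%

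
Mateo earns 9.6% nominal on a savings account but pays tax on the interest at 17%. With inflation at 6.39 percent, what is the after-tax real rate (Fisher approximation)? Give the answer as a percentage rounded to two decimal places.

1.58%

After-tax nominal return = 9.6% × (1 − 0.17) = 7.9680%.
r ≈ 7.9680% − 6.39% → 1.58%.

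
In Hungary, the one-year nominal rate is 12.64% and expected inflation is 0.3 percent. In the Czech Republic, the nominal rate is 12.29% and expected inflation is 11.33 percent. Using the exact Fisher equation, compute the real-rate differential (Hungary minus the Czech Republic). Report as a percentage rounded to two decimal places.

Hungary: (1 + 0.1264)/(1 + 0.0030) − 1 = 12.3031%
The Czech Republic: (1 + 0.1229)/(1 + 0.1133) − 1 = 0.8623%
Differential = 12.3031% − 0.8623% = 11.4408% → 11.44%.

11.44%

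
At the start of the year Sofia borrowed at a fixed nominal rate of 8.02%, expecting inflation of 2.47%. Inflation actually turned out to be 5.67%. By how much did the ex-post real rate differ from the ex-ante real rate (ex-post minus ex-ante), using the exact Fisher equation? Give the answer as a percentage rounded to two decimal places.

Ex-ante: (1 + 0.0802)/(1 + 0.0247) − 1 = 5.4162%
Ex-post: (1 + 0.0802)/(1 + 0.0567) − 1 = 2.2239%
Difference (ex-post − ex-ante) = -3.1923% → -3.19%.

-3.19%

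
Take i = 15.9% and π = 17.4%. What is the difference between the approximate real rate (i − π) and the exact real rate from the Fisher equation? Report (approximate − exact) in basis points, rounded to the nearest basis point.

Approximate: r ≈ 15.900% − 17.400% = -1.5000%
Exact: (1 + 0.1590)/(1 + 0.1740) − 1 = -1.2777%
Error = -1.5000% − (-1.2777%) = -0.2223% → -22 basis points.

-22 basis points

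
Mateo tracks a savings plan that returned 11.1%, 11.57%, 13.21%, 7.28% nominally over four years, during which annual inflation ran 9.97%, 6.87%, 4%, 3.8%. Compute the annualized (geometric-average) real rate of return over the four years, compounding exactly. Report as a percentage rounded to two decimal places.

Nominal growth factor = 1.1110 × 1.1157 × 1.1321 × 1.0728 = 1.50544553
Price-level growth factor = 1.0997 × 1.0687 × 1.0400 × 1.0380 = 1.26870522
Real growth factor = 1.50544553 / 1.26870522 = 1.18659993
Annualized real rate = 1.18659993^(1/4) − 1 = 4.3701% → 4.37%.

4.37%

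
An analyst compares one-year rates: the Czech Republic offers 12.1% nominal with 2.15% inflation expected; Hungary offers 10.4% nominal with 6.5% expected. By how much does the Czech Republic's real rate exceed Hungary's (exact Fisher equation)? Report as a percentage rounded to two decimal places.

6.08%

The Czech Republic: (1 + 0.1210)/(1 + 0.0215) − 1 = 9.7406%
Hungary: (1 + 0.1040)/(1 + 0.0650) − 1 = 3.6620%
Differential = 9.7406% − 3.6620% = 6.0786% → 6.08%.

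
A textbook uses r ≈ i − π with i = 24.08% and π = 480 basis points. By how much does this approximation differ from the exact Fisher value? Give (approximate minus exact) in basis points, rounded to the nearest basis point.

Approximate: r ≈ 24.080% − 4.800% = 19.2800%
Exact: (1 + 0.2408)/(1 + 0.0480) − 1 = 18.3969%
Error = 19.2800% − 18.3969% = 0.8831% → 88 basis points.

88 basis points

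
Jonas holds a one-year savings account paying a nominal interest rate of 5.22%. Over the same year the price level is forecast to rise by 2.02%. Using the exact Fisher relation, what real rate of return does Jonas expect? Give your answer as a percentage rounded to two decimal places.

3.14%

By the Fisher relation, 1 + r = (1 + i)/(1 + π).
1 + r = 1.05220 / 1.02020 = 1.031366
r = 1.031366 − 1 = 3.1366%, i.e. 3.14%.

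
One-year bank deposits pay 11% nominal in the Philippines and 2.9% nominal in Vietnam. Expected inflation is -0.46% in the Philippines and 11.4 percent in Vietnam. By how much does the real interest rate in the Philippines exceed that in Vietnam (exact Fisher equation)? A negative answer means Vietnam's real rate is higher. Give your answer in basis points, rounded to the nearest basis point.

The Philippines: (1 + 0.1100)/(1 − 0.0046) − 1 = 11.5130%
Vietnam: (1 + 0.0290)/(1 + 0.1140) − 1 = -7.6302%
Differential = 11.5130% − (-7.6302%) = 19.1431% → 1914 basis points.

1914 basis points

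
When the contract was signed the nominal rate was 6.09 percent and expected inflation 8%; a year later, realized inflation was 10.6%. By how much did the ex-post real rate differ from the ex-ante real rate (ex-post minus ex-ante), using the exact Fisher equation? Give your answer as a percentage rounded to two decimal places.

Ex-ante: (1 + 0.0609)/(1 + 0.0800) − 1 = -1.7685%
Ex-post: (1 + 0.0609)/(1 + 0.1060) − 1 = -4.0778%
Difference (ex-post − ex-ante) = -2.3092% → -2.31%.

-2.31%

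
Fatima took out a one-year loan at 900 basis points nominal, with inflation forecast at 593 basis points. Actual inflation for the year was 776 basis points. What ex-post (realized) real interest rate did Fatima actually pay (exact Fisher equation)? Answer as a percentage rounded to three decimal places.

1.151%

Ex-post: (1 + 0.0900)/(1 + 0.0776) − 1 = 1.1507%
So the realized real rate is 1.151%.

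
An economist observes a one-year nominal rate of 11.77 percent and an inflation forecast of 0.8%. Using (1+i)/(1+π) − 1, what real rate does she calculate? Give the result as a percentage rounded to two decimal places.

By the Fisher relation, 1 + r = (1 + i)/(1 + π).
1 + r = 1.11770 / 1.00800 = 1.108829
r = 1.108829 − 1 = 10.8829%, i.e. 10.88%.

10.88%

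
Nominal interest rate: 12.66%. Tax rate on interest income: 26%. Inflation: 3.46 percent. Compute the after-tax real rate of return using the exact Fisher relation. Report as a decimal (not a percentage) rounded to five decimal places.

After-tax nominal return = 12.66% × (1 − 0.26) = 9.3684%.
1 + r = 1.093684 / 1.03460 = 1.057108
After-tax real rate = 1.057108 − 1 → 0.05711.

0.05711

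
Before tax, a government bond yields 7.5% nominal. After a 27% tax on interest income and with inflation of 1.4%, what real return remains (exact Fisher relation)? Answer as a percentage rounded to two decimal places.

After-tax nominal return = 7.5% × (1 − 0.27) = 5.4750%.
1 + r = 1.05475 / 1.01400 = 1.040187
After-tax real rate = 1.040187 − 1 → 4.02%.

4.02%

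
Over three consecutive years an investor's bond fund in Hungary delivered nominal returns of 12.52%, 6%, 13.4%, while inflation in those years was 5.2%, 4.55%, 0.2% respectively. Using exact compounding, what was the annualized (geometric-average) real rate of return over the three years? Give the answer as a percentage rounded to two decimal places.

Nominal growth factor = 1.1252 × 1.0600 × 1.1340 = 1.35253541
Price-level growth factor = 1.0520 × 1.0455 × 1.0020 = 1.10206573
Real growth factor = 1.35253541 / 1.10206573 = 1.22727290
Annualized real rate = 1.22727290^(1/3) − 1 = 7.0649% → 7.06%.

7.06%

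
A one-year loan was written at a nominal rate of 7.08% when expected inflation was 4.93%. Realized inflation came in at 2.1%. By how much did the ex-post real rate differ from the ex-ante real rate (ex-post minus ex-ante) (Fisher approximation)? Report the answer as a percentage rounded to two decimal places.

Ex-ante: 7.08% − 4.93% = 2.150%
Ex-post: 7.08% − 2.1% = 4.980%
Difference (ex-post − ex-ante) = 2.8300% → 2.83%.

2.83%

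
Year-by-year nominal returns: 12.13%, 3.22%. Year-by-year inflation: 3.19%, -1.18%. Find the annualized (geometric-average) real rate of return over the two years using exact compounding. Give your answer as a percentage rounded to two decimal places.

Nominal growth factor = 1.1213 × 1.0322 = 1.15740586
Price-level growth factor = 1.0319 × 0.9882 = 1.01972358
Real growth factor = 1.15740586 / 1.01972358 = 1.13501922
Annualized real rate = 1.13501922^(1/2) − 1 = 6.5373% → 6.54%.

6.54%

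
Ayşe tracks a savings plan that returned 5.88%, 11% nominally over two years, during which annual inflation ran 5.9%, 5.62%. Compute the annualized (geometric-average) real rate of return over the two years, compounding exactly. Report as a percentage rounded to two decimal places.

Compound the nominal returns: 1.0588 × 1.1100 = 1.17526800.
Compound inflation: 1.0590 × 1.0562 = 1.11851580.
Deflate: 1.17526800 / 1.11851580 = 1.05073885.
Annualized real rate = 1.05073885^(1/2) − 1 = 2.5056% → 2.51%.

2.51%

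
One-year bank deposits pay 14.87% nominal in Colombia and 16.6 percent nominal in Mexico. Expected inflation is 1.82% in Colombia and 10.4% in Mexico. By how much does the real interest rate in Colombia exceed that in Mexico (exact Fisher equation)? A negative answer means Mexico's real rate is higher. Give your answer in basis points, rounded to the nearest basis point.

720 basis points

Colombia: (1 + 0.1487)/(1 + 0.0182) − 1 = 12.8167%
Mexico: (1 + 0.1660)/(1 + 0.1040) − 1 = 5.6159%
Differential = 12.8167% − 5.6159% = 7.2008% → 720 basis points.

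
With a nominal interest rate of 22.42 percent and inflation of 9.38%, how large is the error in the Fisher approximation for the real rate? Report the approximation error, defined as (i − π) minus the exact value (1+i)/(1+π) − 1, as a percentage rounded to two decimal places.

1.12%

Approximate: r ≈ 22.420% − 9.380% = 13.0400%
Exact: (1 + 0.2242)/(1 + 0.0938) − 1 = 11.9217%
Error = 13.0400% − 11.9217% = 1.1183% → 1.12%.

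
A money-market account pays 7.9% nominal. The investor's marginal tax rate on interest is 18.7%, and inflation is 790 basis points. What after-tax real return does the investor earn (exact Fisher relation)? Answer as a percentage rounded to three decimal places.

-1.369%

After-tax nominal return = 7.9% × (1 − 0.187) = 6.4227%.
1 + r = 1.064227 / 1.07900 = 0.986309
After-tax real rate = 0.986309 − 1 → -1.369%.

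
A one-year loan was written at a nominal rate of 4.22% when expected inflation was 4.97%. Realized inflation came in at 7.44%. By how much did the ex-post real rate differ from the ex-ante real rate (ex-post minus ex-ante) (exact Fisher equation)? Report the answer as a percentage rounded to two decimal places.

-2.28%

Ex-ante: (1 + 0.0422)/(1 + 0.0497) − 1 = -0.7145%
Ex-post: (1 + 0.0422)/(1 + 0.0744) − 1 = -2.9970%
Difference (ex-post − ex-ante) = -2.2825% → -2.28%.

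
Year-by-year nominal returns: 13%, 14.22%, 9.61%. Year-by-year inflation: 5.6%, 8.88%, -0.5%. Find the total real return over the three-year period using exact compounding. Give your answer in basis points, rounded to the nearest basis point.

Compound the nominal returns: 1.1300 × 1.1422 × 1.0961 = 1.414721.
Compound inflation: 1.0560 × 1.0888 × 0.9950 = 1.144024.
Deflate: 1.414721 / 1.144024 = 1.236618.
Total real return = 1.236618 − 1 → 2366 basis points.

2366 basis points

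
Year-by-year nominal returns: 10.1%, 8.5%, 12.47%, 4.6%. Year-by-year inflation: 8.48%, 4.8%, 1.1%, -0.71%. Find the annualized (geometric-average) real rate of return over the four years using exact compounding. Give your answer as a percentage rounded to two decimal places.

5.34%

Compound the nominal returns: 1.1010 × 1.0850 × 1.1247 × 1.0460 = 1.40535304.
Compound inflation: 1.0848 × 1.0480 × 1.0110 × 0.9929 = 1.14121540.
Deflate: 1.40535304 / 1.14121540 = 1.23145292.
Annualized real rate = 1.23145292^(1/4) − 1 = 5.3427% → 5.34%.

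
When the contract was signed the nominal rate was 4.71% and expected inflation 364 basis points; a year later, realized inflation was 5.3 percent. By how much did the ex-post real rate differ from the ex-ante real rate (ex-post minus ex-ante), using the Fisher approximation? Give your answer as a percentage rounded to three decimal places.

-1.660%

Ex-ante: 4.71% − 3.64% = 1.070%
Ex-post: 4.71% − 5.3% = -0.590%
Difference (ex-post − ex-ante) = -1.6600% → -1.660%.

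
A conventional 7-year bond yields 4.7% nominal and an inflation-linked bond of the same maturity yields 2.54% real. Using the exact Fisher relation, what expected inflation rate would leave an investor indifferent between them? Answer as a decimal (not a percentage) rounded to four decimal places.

0.0211

(1 + π) = (1 + i)/(1 + r) = 1.04700 / 1.02540 = 1.021065
Break-even inflation = 1.021065 − 1 → 0.0211.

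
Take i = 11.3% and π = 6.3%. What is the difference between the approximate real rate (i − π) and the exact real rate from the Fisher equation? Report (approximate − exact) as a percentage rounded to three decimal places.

Approximate: r ≈ 11.300% − 6.300% = 5.0000%
Exact: (1 + 0.1130)/(1 + 0.0630) − 1 = 4.7037%
Error = 5.0000% − 4.7037% = 0.2963% → 0.296%.

0.296%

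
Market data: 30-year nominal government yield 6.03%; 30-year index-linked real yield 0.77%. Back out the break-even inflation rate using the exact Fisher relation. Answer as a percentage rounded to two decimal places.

(1 + π) = (1 + i)/(1 + r) = 1.06030 / 1.00770 = 1.052198
Break-even inflation = 1.052198 − 1 → 5.22%.

5.22%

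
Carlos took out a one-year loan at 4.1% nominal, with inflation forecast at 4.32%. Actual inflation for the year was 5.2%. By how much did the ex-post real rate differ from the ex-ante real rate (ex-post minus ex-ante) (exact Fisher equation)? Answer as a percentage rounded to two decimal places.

Ex-ante: (1 + 0.0410)/(1 + 0.0432) − 1 = -0.2109%
Ex-post: (1 + 0.0410)/(1 + 0.0520) − 1 = -1.0456%
Difference (ex-post − ex-ante) = -0.8347% → -0.83%.

-0.83%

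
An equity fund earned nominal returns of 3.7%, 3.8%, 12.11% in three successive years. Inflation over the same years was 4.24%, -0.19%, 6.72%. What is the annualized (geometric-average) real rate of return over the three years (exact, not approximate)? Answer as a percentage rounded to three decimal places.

Nominal growth factor = 1.0370 × 1.0380 × 1.1211 = 1.20675877
Price-level growth factor = 1.0424 × 0.9981 × 1.0672 = 1.11033563
Real growth factor = 1.20675877 / 1.11033563 = 1.08684144
Annualized real rate = 1.08684144^(1/3) − 1 = 2.8147% → 2.815%.

2.815%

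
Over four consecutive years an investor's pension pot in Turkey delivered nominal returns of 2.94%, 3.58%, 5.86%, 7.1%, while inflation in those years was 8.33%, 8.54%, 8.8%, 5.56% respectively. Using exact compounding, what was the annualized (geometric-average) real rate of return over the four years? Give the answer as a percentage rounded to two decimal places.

-2.73%

Nominal growth factor = 1.0294 × 1.0358 × 1.0586 × 1.0710 = 1.20887510
Price-level growth factor = 1.0833 × 1.0854 × 1.0880 × 1.0556 = 1.35041371
Real growth factor = 1.20887510 / 1.35041371 = 0.89518870
Annualized real rate = 0.89518870^(1/4) − 1 = -2.7301% → -2.73%.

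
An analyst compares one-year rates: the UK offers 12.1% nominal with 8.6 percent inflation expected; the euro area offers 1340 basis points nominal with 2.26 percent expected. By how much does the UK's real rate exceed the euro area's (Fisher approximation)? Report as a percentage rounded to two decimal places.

-7.64%

The UK: 12.1% − 8.6% = 3.500%
The euro area: 13.4% − 2.26% = 11.140%
Differential = -7.640% → -7.64%.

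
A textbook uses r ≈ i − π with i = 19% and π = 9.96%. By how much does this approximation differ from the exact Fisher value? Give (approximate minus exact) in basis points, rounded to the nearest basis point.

Approximate: r ≈ 19.000% − 9.960% = 9.0400%
Exact: (1 + 0.1900)/(1 + 0.0996) − 1 = 8.2212%
Error = 9.0400% − 8.2212% = 0.8188% → 82 basis points.

82 basis points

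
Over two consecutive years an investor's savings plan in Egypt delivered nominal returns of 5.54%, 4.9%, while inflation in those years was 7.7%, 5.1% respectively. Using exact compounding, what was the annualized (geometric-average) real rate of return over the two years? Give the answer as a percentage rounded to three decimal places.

Nominal growth factor = 1.0554 × 1.0490 = 1.10711460
Price-level growth factor = 1.0770 × 1.0510 = 1.13192700
Real growth factor = 1.10711460 / 1.13192700 = 0.97807951
Annualized real rate = 0.97807951^(1/2) − 1 = -1.1021% → -1.102%.

-1.102%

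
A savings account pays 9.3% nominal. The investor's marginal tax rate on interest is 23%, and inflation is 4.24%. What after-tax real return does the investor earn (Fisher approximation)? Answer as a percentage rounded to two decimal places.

After-tax nominal return = 9.3% × (1 − 0.23) = 7.1610%.
r ≈ 7.1610% − 4.24% → 2.92%.

2.92%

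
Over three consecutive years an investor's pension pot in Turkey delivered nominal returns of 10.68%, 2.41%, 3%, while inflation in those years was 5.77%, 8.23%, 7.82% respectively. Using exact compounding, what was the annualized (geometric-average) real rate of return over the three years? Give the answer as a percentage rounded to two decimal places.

-1.84%

Compound the nominal returns: 1.1068 × 1.0241 × 1.0300 = 1.16747810.
Compound inflation: 1.0577 × 1.0823 × 1.0782 = 1.23426806.
Deflate: 1.16747810 / 1.23426806 = 0.94588699.
Annualized real rate = 0.94588699^(1/3) − 1 = -1.8373% → -1.84%.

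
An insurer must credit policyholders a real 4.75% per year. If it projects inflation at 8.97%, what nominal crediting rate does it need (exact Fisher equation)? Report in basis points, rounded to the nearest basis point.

(1 + i) = (1 + r)(1 + π) = 1.04750 × 1.08970 = 1.14146075
i = 1.14146075 − 1, so the required nominal rate is 1415 basis points.

1415 basis points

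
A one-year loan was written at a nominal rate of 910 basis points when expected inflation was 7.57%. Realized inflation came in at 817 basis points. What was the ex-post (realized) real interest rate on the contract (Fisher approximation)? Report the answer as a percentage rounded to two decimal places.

0.93%

Ex-post: 9.1% − 8.17% = 0.930%
So the realized real rate is 0.93%.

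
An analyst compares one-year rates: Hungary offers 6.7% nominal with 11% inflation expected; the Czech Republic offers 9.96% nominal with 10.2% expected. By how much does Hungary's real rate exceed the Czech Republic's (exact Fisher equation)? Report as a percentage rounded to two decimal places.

-3.66%

Hungary: (1 + 0.0670)/(1 + 0.1100) − 1 = -3.8739%
The Czech Republic: (1 + 0.0996)/(1 + 0.1020) − 1 = -0.2178%
Differential = -3.8739% − (-0.2178%) = -3.6561% → -3.66%.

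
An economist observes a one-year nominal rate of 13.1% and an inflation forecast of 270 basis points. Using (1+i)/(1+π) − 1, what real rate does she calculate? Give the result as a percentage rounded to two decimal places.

10.13%

1 + r = 1.13100 / 1.02700 = 1.101266
r = 1.101266 − 1 = 10.1266%, i.e. 10.13%.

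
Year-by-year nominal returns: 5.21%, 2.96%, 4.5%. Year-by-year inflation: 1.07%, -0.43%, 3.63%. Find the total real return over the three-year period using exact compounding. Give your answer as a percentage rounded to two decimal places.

8.54%

Compound the nominal returns: 1.0521 × 1.0296 × 1.0450 = 1.131988.
Compound inflation: 1.0107 × 0.9957 × 1.0363 = 1.042885.
Deflate: 1.131988 / 1.042885 = 1.085439.
Total real return = 1.085439 − 1 → 8.54%.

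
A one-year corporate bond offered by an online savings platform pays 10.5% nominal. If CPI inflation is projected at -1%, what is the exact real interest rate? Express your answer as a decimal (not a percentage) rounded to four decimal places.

By the Fisher identity, 1 + r = (1 + i)/(1 + π).
1 + r = 1.10500 / 0.99000 = 1.116162
r = 1.116162 − 1 = 11.6162%, i.e. 0.1162.

0.1162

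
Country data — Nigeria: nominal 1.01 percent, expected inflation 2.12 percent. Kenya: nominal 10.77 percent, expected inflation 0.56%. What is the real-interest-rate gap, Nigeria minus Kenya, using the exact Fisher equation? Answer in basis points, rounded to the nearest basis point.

Nigeria: (1 + 0.0101)/(1 + 0.0212) − 1 = -1.0870%
Kenya: (1 + 0.1077)/(1 + 0.0056) − 1 = 10.1531%
Differential = -1.0870% − 10.1531% = -11.2401% → -1124 basis points.

-1124 basis points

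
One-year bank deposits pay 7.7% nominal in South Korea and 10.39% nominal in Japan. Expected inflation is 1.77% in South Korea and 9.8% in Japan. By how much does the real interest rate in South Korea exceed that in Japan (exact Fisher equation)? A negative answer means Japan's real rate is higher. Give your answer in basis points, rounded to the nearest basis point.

529 basis points

South Korea: (1 + 0.0770)/(1 + 0.0177) − 1 = 5.8269%
Japan: (1 + 0.1039)/(1 + 0.0980) − 1 = 0.5373%
Differential = 5.8269% − 0.5373% = 5.2895% → 529 basis points.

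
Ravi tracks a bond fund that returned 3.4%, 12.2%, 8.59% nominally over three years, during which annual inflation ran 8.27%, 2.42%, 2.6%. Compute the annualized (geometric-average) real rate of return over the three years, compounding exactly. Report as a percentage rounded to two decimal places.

3.46%

Nominal growth factor = 1.0340 × 1.1220 × 1.0859 = 1.25980471
Price-level growth factor = 1.0827 × 1.0242 × 1.0260 = 1.13773277
Real growth factor = 1.25980471 / 1.13773277 = 1.10729403
Annualized real rate = 1.10729403^(1/3) − 1 = 3.4557% → 3.46%.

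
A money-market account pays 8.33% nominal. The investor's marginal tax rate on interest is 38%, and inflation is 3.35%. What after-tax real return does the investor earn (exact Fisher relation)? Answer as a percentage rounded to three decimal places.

1.756%

After-tax nominal return = 8.33% × (1 − 0.38) = 5.1646%.
1 + r = 1.051646 / 1.03350 = 1.017558
After-tax real rate = 1.017558 − 1 → 1.756%.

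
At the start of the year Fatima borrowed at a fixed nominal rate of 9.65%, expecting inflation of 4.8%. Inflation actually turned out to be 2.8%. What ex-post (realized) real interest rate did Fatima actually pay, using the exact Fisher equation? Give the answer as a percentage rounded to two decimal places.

6.66%

Ex-post: (1 + 0.0965)/(1 + 0.0280) − 1 = 6.6634%
So the realized real rate is 6.66%.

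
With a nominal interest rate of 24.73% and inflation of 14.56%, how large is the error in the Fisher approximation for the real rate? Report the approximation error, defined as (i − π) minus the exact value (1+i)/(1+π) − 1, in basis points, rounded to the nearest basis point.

129 basis points

Approximate: r ≈ 24.730% − 14.560% = 10.1700%
Exact: (1 + 0.2473)/(1 + 0.1456) − 1 = 8.8774%
Error = 10.1700% − 8.8774% = 1.2926% → 129 basis points.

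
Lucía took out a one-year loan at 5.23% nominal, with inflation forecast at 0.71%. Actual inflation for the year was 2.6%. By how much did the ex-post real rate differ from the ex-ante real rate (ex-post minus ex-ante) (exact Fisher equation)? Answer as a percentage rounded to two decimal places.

Ex-ante: (1 + 0.0523)/(1 + 0.0071) − 1 = 4.4881%
Ex-post: (1 + 0.0523)/(1 + 0.0260) − 1 = 2.5634%
Difference (ex-post − ex-ante) = -1.9248% → -1.92%.

-1.92%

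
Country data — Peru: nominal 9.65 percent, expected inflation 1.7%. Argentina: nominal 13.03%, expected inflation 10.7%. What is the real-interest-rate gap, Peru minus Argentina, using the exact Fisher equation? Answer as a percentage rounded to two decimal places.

5.71%

Peru: (1 + 0.0965)/(1 + 0.0170) − 1 = 7.8171%
Argentina: (1 + 0.1303)/(1 + 0.1070) − 1 = 2.1048%
Differential = 7.8171% − 2.1048% = 5.7123% → 5.71%.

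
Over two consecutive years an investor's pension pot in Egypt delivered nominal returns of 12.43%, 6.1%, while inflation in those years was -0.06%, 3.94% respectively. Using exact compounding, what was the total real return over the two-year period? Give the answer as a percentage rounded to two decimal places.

Compound the nominal returns: 1.1243 × 1.0610 = 1.192882.
Compound inflation: 0.9994 × 1.0394 = 1.038776.
Deflate: 1.192882 / 1.038776 = 1.148353.
Total real return = 1.148353 − 1 → 14.84%.

14.84%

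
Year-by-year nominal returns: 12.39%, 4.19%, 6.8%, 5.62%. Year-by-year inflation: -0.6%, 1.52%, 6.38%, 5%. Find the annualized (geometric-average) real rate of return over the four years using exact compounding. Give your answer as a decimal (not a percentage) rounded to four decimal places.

Compound the nominal returns: 1.1239 × 1.0419 × 1.0680 × 1.0562 = 1.32090360.
Compound inflation: 0.9940 × 1.0152 × 1.0638 × 1.0500 = 1.12716444.
Deflate: 1.32090360 / 1.12716444 = 1.17188190.
Annualized real rate = 1.17188190^(1/4) − 1 = 4.0449% → 0.0404.

0.0404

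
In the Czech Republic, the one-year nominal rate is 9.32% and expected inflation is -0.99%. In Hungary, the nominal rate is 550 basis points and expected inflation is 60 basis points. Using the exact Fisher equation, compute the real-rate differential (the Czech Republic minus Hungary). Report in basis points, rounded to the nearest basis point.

The Czech Republic: (1 + 0.0932)/(1 − 0.0099) − 1 = 10.4131%
Hungary: (1 + 0.0550)/(1 + 0.0060) − 1 = 4.8708%
Differential = 10.4131% − 4.8708% = 5.5423% → 554 basis points.

554 basis points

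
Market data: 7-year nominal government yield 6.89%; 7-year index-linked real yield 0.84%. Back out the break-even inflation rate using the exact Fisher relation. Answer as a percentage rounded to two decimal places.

(1 + π) = (1 + i)/(1 + r) = 1.06890 / 1.00840 = 1.059996
Break-even inflation = 1.059996 − 1 → 6.00%.

6.00%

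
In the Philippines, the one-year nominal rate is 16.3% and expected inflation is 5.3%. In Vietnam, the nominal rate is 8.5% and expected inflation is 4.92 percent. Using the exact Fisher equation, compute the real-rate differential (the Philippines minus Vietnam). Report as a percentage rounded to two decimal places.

7.03%

The Philippines: (1 + 0.1630)/(1 + 0.0530) − 1 = 10.4463%
Vietnam: (1 + 0.0850)/(1 + 0.0492) − 1 = 3.4121%
Differential = 10.4463% − 3.4121% = 7.0342% → 7.03%.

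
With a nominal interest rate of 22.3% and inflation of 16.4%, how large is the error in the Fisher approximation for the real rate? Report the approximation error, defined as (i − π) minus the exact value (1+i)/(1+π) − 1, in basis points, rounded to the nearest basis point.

Approximate: r ≈ 22.300% − 16.400% = 5.9000%
Exact: (1 + 0.2230)/(1 + 0.1640) − 1 = 5.0687%
Error = 5.9000% − 5.0687% = 0.8313% → 83 basis points.

83 basis points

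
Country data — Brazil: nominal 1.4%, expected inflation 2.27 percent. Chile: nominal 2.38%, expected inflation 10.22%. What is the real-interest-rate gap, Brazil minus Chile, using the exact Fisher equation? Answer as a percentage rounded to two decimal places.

Brazil: (1 + 0.0140)/(1 + 0.0227) − 1 = -0.8507%
Chile: (1 + 0.0238)/(1 + 0.1022) − 1 = -7.1130%
Differential = -0.8507% − (-7.1130%) = 6.2624% → 6.26%.

6.26%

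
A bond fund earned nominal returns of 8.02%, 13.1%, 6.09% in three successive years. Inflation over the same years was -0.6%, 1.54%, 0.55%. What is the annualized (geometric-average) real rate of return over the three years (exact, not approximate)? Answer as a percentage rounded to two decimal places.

8.50%

Nominal growth factor = 1.0802 × 1.1310 × 1.0609 = 1.29610811
Price-level growth factor = 0.9940 × 1.0154 × 1.0055 = 1.01485879
Real growth factor = 1.29610811 / 1.01485879 = 1.27713148
Annualized real rate = 1.27713148^(1/3) − 1 = 8.4955% → 8.50%.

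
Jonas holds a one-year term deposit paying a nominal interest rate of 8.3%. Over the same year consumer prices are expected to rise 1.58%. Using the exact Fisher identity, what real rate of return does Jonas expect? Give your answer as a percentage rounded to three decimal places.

6.615%

By the Fisher identity, 1 + r = (1 + i)/(1 + π).
1 + r = 1.08300 / 1.01580 = 1.0661548
r = 1.0661548 − 1 = 6.61548%, i.e. 6.615%.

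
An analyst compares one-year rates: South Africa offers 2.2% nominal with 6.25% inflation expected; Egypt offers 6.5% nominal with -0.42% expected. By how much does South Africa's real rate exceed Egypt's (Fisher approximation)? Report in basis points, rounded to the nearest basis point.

-1097 basis points

South Africa: 2.2% − 6.25% = -4.050%
Egypt: 6.5% − (-0.42%) = 6.920%
Differential = -10.970% → -1097 basis points.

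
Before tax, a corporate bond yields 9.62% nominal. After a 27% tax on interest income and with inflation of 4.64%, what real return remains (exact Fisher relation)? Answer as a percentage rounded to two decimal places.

After-tax nominal return = 9.62% × (1 − 0.27) = 7.0226%.
1 + r = 1.070226 / 1.04640 = 1.022769
After-tax real rate = 1.022769 − 1 → 2.28%.

2.28%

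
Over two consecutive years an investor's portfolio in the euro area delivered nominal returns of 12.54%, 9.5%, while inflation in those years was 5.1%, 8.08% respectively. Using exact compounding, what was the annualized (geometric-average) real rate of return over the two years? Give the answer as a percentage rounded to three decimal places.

Compound the nominal returns: 1.1254 × 1.0950 = 1.232313000.
Compound inflation: 1.0510 × 1.0808 = 1.135920800.
Deflate: 1.232313000 / 1.135920800 = 1.084858205.
Annualized real rate = 1.084858205^(1/2) − 1 = 4.15653% → 4.157%.

4.157%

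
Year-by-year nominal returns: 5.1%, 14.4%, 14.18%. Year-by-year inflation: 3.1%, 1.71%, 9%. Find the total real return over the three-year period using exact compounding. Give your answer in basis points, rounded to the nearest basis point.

2011 basis points

Compound the nominal returns: 1.0510 × 1.1440 × 1.1418 = 1.372836.
Compound inflation: 1.0310 × 1.0171 × 1.0900 = 1.143007.
Deflate: 1.372836 / 1.143007 = 1.201075.
Total real return = 1.201075 − 1 → 2011 basis points.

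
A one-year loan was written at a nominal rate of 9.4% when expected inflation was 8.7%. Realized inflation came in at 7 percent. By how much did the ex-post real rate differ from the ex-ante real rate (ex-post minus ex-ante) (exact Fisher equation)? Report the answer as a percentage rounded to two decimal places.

1.60%

Ex-ante: (1 + 0.0940)/(1 + 0.0870) − 1 = 0.6440%
Ex-post: (1 + 0.0940)/(1 + 0.0700) − 1 = 2.2430%
Difference (ex-post − ex-ante) = 1.5990% → 1.60%.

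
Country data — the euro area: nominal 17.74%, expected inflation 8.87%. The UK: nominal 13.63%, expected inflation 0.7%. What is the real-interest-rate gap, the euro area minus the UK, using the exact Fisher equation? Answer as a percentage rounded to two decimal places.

-4.69%

The euro area: (1 + 0.1774)/(1 + 0.0887) − 1 = 8.1473%
The UK: (1 + 0.1363)/(1 + 0.0070) − 1 = 12.8401%
Differential = 8.1473% − 12.8401% = -4.6928% → -4.69%.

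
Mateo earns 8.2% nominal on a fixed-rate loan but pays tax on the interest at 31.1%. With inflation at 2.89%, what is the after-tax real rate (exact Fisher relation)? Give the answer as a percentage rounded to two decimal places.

2.68%

After-tax nominal return = 8.2% × (1 − 0.311) = 5.6498%.
1 + r = 1.056498 / 1.02890 = 1.026823
After-tax real rate = 1.026823 − 1 → 2.68%.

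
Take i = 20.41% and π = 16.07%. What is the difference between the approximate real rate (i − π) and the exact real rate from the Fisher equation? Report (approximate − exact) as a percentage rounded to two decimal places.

0.60%

Approximate: r ≈ 20.410% − 16.070% = 4.3400%
Exact: (1 + 0.2041)/(1 + 0.1607) − 1 = 3.7391%
Error = 4.3400% − 3.7391% = 0.6009% → 0.60%.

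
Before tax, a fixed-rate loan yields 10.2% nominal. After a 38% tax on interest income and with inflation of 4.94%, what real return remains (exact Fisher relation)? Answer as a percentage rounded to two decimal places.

1.32%

After-tax nominal return = 10.2% × (1 − 0.38) = 6.3240%.
1 + r = 1.06324 / 1.04940 = 1.013188
After-tax real rate = 1.013188 − 1 → 1.32%.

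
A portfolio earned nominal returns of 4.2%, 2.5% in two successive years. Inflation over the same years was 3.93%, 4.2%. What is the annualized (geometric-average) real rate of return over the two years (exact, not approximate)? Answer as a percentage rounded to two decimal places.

-0.69%

Nominal growth factor = 1.0420 × 1.0250 = 1.06805000
Price-level growth factor = 1.0393 × 1.0420 = 1.08295060
Real growth factor = 1.06805000 / 1.08295060 = 0.98624074
Annualized real rate = 0.98624074^(1/2) − 1 = -0.6903% → -0.69%.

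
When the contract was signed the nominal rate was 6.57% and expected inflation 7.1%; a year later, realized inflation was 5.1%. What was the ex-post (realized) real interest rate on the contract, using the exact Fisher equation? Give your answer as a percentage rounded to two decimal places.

Ex-post: (1 + 0.0657)/(1 + 0.0510) − 1 = 1.3987%
So the realized real rate is 1.40%.

1.40%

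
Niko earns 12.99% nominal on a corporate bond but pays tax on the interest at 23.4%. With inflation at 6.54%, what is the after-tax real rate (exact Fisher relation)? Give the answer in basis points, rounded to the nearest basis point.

320 basis points

After-tax nominal return = 12.99% × (1 − 0.234) = 9.95034%.
1 + r = 1.0995034 / 1.06540 = 1.032010
After-tax real rate = 1.032010 − 1 → 320 basis points.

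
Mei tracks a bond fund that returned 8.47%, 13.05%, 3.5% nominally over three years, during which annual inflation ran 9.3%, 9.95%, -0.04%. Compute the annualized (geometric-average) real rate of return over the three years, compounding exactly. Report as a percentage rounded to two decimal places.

1.85%

Compound the nominal returns: 1.0847 × 1.1305 × 1.0350 = 1.26917222.
Compound inflation: 1.0930 × 1.0995 × 0.9996 = 1.20127280.
Deflate: 1.26917222 / 1.20127280 = 1.05652290.
Annualized real rate = 1.05652290^(1/3) − 1 = 1.8497% → 1.85%.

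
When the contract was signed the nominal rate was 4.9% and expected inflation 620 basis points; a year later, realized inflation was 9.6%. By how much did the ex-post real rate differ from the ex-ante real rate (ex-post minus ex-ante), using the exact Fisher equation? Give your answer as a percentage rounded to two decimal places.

-3.06%

Ex-ante: (1 + 0.0490)/(1 + 0.0620) − 1 = -1.2241%
Ex-post: (1 + 0.0490)/(1 + 0.0960) − 1 = -4.2883%
Difference (ex-post − ex-ante) = -3.0642% → -3.06%.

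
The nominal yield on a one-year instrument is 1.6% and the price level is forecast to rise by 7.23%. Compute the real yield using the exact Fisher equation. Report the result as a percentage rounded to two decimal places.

-5.25%

1 + r = 1.01600 / 1.07230 = 0.947496
r = 0.947496 − 1 = -5.2504%, i.e. -5.25%.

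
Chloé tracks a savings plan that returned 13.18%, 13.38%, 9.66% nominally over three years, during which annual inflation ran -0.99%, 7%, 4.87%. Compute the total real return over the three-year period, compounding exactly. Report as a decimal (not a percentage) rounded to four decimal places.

Nominal growth factor = 1.1318 × 1.1338 × 1.0966 = 1.407195
Price-level growth factor = 0.9901 × 1.0700 × 1.0487 = 1.111000
Real growth factor = 1.407195 / 1.111000 = 1.266602
Total real return = 1.266602 − 1 → 0.2666.

0.2666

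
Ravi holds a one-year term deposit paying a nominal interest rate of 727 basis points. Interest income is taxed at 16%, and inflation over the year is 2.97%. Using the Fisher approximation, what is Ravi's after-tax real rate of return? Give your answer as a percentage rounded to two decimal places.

After-tax nominal return = 7.27% × (1 − 0.16) = 6.1068%.
r ≈ 6.1068% − 2.97% → 3.14%.

3.14%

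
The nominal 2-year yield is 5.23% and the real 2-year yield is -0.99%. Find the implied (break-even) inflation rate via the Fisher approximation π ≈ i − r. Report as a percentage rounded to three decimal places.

6.220%

π ≈ i − r = 5.23% − (-0.99%) → 6.220%.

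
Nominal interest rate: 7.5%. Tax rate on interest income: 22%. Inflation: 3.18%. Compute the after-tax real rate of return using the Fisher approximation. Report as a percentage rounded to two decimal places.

2.67%

After-tax nominal return = 7.5% × (1 − 0.22) = 5.8500%.
r ≈ 5.8500% − 3.18% → 2.67%.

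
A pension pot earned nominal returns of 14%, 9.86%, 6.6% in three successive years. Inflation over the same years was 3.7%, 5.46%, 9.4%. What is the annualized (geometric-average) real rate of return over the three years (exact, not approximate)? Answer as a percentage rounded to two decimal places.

3.72%

Compound the nominal returns: 1.1400 × 1.0986 × 1.0660 = 1.33506266.
Compound inflation: 1.0370 × 1.0546 × 1.0940 = 1.19642050.
Deflate: 1.33506266 / 1.19642050 = 1.11588080.
Annualized real rate = 1.11588080^(1/3) − 1 = 3.7224% → 3.72%.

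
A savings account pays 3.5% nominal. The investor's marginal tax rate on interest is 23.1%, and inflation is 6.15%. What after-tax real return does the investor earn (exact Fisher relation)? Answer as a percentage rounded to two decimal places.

-3.26%

After-tax nominal return = 3.5% × (1 − 0.231) = 2.6915%.
1 + r = 1.026915 / 1.06150 = 0.967419
After-tax real rate = 0.967419 − 1 → -3.26%.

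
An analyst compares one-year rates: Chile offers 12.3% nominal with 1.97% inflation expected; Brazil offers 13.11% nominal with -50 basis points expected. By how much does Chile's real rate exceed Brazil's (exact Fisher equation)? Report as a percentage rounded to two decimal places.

-3.55%

Chile: (1 + 0.1230)/(1 + 0.0197) − 1 = 10.1304%
Brazil: (1 + 0.1311)/(1 − 0.0050) − 1 = 13.6784%
Differential = 10.1304% − 13.6784% = -3.5480% → -3.55%.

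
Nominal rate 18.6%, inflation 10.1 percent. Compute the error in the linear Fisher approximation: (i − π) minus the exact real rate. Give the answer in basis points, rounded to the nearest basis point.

78 basis points

Approximate: r ≈ 18.600% − 10.100% = 8.5000%
Exact: (1 + 0.1860)/(1 + 0.1010) − 1 = 7.7203%
Error = 8.5000% − 7.7203% = 0.7797% → 78 basis points.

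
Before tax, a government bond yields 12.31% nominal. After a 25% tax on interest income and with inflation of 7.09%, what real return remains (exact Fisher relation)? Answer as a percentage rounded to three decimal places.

After-tax nominal return = 12.31% × (1 − 0.25) = 9.2325%.
1 + r = 1.092325 / 1.07090 = 1.020007
After-tax real rate = 1.020007 − 1 → 2.001%.

2.001%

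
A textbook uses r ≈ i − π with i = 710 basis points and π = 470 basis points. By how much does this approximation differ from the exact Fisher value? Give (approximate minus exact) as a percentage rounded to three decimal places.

Approximate: r ≈ 7.100% − 4.700% = 2.4000%
Exact: (1 + 0.0710)/(1 + 0.0470) − 1 = 2.2923%
Error = 2.4000% − 2.2923% = 0.1077% → 0.108%.

0.108%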